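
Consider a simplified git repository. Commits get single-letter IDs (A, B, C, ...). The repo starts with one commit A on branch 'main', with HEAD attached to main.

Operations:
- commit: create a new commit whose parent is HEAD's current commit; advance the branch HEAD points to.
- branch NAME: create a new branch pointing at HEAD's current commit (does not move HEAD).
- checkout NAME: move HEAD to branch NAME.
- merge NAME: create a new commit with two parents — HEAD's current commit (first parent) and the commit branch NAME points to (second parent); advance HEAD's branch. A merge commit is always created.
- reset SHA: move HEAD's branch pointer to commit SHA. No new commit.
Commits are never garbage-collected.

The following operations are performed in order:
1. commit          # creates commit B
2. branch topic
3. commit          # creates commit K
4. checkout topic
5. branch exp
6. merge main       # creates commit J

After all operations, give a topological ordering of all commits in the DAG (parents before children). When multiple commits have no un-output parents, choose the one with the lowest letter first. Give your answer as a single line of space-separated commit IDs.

After op 1 (commit): HEAD=main@B [main=B]
After op 2 (branch): HEAD=main@B [main=B topic=B]
After op 3 (commit): HEAD=main@K [main=K topic=B]
After op 4 (checkout): HEAD=topic@B [main=K topic=B]
After op 5 (branch): HEAD=topic@B [exp=B main=K topic=B]
After op 6 (merge): HEAD=topic@J [exp=B main=K topic=J]
commit A: parents=[]
commit B: parents=['A']
commit J: parents=['B', 'K']
commit K: parents=['B']

Answer: A B K J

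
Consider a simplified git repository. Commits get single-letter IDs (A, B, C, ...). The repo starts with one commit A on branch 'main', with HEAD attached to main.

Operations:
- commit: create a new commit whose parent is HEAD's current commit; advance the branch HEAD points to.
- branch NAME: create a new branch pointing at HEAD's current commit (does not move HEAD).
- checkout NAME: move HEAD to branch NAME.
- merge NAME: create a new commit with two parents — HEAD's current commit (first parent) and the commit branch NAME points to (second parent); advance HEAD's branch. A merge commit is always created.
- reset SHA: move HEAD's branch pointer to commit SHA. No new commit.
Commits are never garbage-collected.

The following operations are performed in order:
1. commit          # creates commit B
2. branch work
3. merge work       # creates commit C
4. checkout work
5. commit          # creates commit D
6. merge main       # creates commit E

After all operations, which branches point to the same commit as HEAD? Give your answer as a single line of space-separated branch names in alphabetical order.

Answer: work

Derivation:
After op 1 (commit): HEAD=main@B [main=B]
After op 2 (branch): HEAD=main@B [main=B work=B]
After op 3 (merge): HEAD=main@C [main=C work=B]
After op 4 (checkout): HEAD=work@B [main=C work=B]
After op 5 (commit): HEAD=work@D [main=C work=D]
After op 6 (merge): HEAD=work@E [main=C work=E]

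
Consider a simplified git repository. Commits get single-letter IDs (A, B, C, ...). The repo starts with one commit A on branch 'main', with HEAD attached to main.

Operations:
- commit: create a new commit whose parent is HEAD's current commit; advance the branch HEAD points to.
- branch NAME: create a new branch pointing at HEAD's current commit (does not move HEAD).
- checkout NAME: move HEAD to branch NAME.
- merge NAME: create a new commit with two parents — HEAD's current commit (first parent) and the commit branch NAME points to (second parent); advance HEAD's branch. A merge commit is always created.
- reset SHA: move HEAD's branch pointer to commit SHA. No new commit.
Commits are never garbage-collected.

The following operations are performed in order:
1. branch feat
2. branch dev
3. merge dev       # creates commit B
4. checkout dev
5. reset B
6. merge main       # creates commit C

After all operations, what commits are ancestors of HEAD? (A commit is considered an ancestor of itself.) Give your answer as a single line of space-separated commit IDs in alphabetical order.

After op 1 (branch): HEAD=main@A [feat=A main=A]
After op 2 (branch): HEAD=main@A [dev=A feat=A main=A]
After op 3 (merge): HEAD=main@B [dev=A feat=A main=B]
After op 4 (checkout): HEAD=dev@A [dev=A feat=A main=B]
After op 5 (reset): HEAD=dev@B [dev=B feat=A main=B]
After op 6 (merge): HEAD=dev@C [dev=C feat=A main=B]

Answer: A B C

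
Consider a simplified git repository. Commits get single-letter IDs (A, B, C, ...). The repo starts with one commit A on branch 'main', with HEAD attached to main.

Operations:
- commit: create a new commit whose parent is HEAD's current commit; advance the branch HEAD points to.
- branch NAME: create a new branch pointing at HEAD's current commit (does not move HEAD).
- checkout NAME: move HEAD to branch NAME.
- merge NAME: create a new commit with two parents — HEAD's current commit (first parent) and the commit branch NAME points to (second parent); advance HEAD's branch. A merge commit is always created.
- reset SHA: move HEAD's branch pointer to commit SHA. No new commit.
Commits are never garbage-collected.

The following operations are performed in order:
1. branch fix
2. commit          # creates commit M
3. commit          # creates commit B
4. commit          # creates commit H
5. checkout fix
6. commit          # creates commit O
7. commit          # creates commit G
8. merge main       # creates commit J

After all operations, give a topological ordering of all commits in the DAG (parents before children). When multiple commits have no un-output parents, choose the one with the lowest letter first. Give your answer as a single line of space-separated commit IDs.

After op 1 (branch): HEAD=main@A [fix=A main=A]
After op 2 (commit): HEAD=main@M [fix=A main=M]
After op 3 (commit): HEAD=main@B [fix=A main=B]
After op 4 (commit): HEAD=main@H [fix=A main=H]
After op 5 (checkout): HEAD=fix@A [fix=A main=H]
After op 6 (commit): HEAD=fix@O [fix=O main=H]
After op 7 (commit): HEAD=fix@G [fix=G main=H]
After op 8 (merge): HEAD=fix@J [fix=J main=H]
commit A: parents=[]
commit B: parents=['M']
commit G: parents=['O']
commit H: parents=['B']
commit J: parents=['G', 'H']
commit M: parents=['A']
commit O: parents=['A']

Answer: A M B H O G J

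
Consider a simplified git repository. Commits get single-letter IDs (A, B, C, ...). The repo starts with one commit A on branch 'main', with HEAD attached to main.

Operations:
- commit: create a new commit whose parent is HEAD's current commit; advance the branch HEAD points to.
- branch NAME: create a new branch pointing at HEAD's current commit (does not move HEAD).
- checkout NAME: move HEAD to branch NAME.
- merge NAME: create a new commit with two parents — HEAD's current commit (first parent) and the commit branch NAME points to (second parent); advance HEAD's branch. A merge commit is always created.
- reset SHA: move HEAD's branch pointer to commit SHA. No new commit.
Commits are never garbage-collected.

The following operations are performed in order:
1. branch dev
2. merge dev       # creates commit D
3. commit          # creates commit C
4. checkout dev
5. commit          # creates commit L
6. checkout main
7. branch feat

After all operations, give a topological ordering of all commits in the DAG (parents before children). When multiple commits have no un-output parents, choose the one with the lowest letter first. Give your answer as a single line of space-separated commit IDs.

After op 1 (branch): HEAD=main@A [dev=A main=A]
After op 2 (merge): HEAD=main@D [dev=A main=D]
After op 3 (commit): HEAD=main@C [dev=A main=C]
After op 4 (checkout): HEAD=dev@A [dev=A main=C]
After op 5 (commit): HEAD=dev@L [dev=L main=C]
After op 6 (checkout): HEAD=main@C [dev=L main=C]
After op 7 (branch): HEAD=main@C [dev=L feat=C main=C]
commit A: parents=[]
commit C: parents=['D']
commit D: parents=['A', 'A']
commit L: parents=['A']

Answer: A D C L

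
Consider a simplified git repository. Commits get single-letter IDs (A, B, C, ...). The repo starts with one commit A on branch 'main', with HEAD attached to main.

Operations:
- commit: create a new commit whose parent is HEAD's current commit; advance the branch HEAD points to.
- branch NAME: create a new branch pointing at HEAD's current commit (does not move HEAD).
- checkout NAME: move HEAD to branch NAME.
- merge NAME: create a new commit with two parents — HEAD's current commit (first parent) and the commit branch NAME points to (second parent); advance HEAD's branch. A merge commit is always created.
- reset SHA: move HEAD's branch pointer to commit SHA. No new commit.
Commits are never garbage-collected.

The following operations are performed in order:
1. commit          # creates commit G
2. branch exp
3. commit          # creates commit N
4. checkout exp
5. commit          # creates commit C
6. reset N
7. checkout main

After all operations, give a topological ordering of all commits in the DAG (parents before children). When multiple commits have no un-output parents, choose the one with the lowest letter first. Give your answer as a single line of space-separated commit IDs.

Answer: A G C N

Derivation:
After op 1 (commit): HEAD=main@G [main=G]
After op 2 (branch): HEAD=main@G [exp=G main=G]
After op 3 (commit): HEAD=main@N [exp=G main=N]
After op 4 (checkout): HEAD=exp@G [exp=G main=N]
After op 5 (commit): HEAD=exp@C [exp=C main=N]
After op 6 (reset): HEAD=exp@N [exp=N main=N]
After op 7 (checkout): HEAD=main@N [exp=N main=N]
commit A: parents=[]
commit C: parents=['G']
commit G: parents=['A']
commit N: parents=['G']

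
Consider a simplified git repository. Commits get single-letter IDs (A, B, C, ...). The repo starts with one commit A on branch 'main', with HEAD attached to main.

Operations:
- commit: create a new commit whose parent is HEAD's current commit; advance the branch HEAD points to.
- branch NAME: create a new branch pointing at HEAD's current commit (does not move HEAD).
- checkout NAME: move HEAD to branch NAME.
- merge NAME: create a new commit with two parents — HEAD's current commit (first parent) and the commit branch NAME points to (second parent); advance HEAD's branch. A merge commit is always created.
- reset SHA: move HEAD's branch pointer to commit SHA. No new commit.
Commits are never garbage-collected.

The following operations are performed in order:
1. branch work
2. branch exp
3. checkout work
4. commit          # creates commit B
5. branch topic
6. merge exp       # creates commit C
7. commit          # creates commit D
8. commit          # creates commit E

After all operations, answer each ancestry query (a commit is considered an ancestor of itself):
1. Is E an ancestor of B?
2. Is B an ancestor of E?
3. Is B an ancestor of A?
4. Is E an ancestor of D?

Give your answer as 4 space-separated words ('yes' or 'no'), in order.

Answer: no yes no no

Derivation:
After op 1 (branch): HEAD=main@A [main=A work=A]
After op 2 (branch): HEAD=main@A [exp=A main=A work=A]
After op 3 (checkout): HEAD=work@A [exp=A main=A work=A]
After op 4 (commit): HEAD=work@B [exp=A main=A work=B]
After op 5 (branch): HEAD=work@B [exp=A main=A topic=B work=B]
After op 6 (merge): HEAD=work@C [exp=A main=A topic=B work=C]
After op 7 (commit): HEAD=work@D [exp=A main=A topic=B work=D]
After op 8 (commit): HEAD=work@E [exp=A main=A topic=B work=E]
ancestors(B) = {A,B}; E in? no
ancestors(E) = {A,B,C,D,E}; B in? yes
ancestors(A) = {A}; B in? no
ancestors(D) = {A,B,C,D}; E in? no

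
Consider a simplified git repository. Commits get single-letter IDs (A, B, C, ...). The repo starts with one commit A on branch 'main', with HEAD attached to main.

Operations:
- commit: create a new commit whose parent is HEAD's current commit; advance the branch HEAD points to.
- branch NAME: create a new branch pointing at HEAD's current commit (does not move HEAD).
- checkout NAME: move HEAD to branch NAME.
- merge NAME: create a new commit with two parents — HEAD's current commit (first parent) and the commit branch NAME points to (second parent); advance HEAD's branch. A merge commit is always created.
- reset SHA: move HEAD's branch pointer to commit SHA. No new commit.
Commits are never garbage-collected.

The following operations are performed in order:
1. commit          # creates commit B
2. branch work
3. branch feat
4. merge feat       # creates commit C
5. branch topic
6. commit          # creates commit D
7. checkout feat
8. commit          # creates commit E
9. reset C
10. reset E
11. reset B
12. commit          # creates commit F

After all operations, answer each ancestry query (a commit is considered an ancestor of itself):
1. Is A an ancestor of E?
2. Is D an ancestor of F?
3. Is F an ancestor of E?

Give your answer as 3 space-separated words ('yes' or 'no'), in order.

Answer: yes no no

Derivation:
After op 1 (commit): HEAD=main@B [main=B]
After op 2 (branch): HEAD=main@B [main=B work=B]
After op 3 (branch): HEAD=main@B [feat=B main=B work=B]
After op 4 (merge): HEAD=main@C [feat=B main=C work=B]
After op 5 (branch): HEAD=main@C [feat=B main=C topic=C work=B]
After op 6 (commit): HEAD=main@D [feat=B main=D topic=C work=B]
After op 7 (checkout): HEAD=feat@B [feat=B main=D topic=C work=B]
After op 8 (commit): HEAD=feat@E [feat=E main=D topic=C work=B]
After op 9 (reset): HEAD=feat@C [feat=C main=D topic=C work=B]
After op 10 (reset): HEAD=feat@E [feat=E main=D topic=C work=B]
After op 11 (reset): HEAD=feat@B [feat=B main=D topic=C work=B]
After op 12 (commit): HEAD=feat@F [feat=F main=D topic=C work=B]
ancestors(E) = {A,B,E}; A in? yes
ancestors(F) = {A,B,F}; D in? no
ancestors(E) = {A,B,E}; F in? no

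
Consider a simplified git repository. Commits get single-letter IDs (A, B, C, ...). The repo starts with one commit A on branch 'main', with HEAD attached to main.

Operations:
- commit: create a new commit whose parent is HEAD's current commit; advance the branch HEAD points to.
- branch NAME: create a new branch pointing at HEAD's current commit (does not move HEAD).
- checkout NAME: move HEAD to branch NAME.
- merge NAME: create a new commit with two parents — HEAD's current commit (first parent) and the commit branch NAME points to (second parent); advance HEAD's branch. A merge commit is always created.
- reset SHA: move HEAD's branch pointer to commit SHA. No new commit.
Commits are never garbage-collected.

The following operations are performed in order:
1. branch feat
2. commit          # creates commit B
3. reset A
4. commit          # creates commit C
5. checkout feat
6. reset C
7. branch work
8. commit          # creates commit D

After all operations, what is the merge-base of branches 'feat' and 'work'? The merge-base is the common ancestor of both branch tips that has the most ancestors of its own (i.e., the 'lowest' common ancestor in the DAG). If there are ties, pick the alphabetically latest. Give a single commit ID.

Answer: C

Derivation:
After op 1 (branch): HEAD=main@A [feat=A main=A]
After op 2 (commit): HEAD=main@B [feat=A main=B]
After op 3 (reset): HEAD=main@A [feat=A main=A]
After op 4 (commit): HEAD=main@C [feat=A main=C]
After op 5 (checkout): HEAD=feat@A [feat=A main=C]
After op 6 (reset): HEAD=feat@C [feat=C main=C]
After op 7 (branch): HEAD=feat@C [feat=C main=C work=C]
After op 8 (commit): HEAD=feat@D [feat=D main=C work=C]
ancestors(feat=D): ['A', 'C', 'D']
ancestors(work=C): ['A', 'C']
common: ['A', 'C']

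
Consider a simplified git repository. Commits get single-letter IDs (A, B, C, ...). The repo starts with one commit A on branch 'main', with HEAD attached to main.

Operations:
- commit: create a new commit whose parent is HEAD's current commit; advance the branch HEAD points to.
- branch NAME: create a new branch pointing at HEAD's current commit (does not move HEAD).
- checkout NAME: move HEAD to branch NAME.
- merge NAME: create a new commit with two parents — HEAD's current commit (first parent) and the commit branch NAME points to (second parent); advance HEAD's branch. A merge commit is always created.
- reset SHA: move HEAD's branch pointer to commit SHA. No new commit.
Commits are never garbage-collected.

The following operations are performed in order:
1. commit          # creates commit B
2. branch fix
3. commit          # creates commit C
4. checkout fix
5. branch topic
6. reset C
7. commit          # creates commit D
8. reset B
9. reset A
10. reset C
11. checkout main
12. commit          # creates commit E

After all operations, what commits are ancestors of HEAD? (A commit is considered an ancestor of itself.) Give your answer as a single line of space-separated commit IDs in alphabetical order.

After op 1 (commit): HEAD=main@B [main=B]
After op 2 (branch): HEAD=main@B [fix=B main=B]
After op 3 (commit): HEAD=main@C [fix=B main=C]
After op 4 (checkout): HEAD=fix@B [fix=B main=C]
After op 5 (branch): HEAD=fix@B [fix=B main=C topic=B]
After op 6 (reset): HEAD=fix@C [fix=C main=C topic=B]
After op 7 (commit): HEAD=fix@D [fix=D main=C topic=B]
After op 8 (reset): HEAD=fix@B [fix=B main=C topic=B]
After op 9 (reset): HEAD=fix@A [fix=A main=C topic=B]
After op 10 (reset): HEAD=fix@C [fix=C main=C topic=B]
After op 11 (checkout): HEAD=main@C [fix=C main=C topic=B]
After op 12 (commit): HEAD=main@E [fix=C main=E topic=B]

Answer: A B C E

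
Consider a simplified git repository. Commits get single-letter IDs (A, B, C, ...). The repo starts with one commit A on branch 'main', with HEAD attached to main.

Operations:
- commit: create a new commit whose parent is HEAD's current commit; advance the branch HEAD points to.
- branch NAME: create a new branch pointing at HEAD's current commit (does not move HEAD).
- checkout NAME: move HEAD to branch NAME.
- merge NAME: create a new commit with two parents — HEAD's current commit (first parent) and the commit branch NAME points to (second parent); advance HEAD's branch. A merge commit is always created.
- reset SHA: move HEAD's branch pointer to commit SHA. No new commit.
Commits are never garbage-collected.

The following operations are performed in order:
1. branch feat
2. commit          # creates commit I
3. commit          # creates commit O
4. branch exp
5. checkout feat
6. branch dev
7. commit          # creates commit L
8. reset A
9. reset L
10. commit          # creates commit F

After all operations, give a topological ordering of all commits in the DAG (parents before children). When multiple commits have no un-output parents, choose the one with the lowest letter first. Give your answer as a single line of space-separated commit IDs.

Answer: A I L F O

Derivation:
After op 1 (branch): HEAD=main@A [feat=A main=A]
After op 2 (commit): HEAD=main@I [feat=A main=I]
After op 3 (commit): HEAD=main@O [feat=A main=O]
After op 4 (branch): HEAD=main@O [exp=O feat=A main=O]
After op 5 (checkout): HEAD=feat@A [exp=O feat=A main=O]
After op 6 (branch): HEAD=feat@A [dev=A exp=O feat=A main=O]
After op 7 (commit): HEAD=feat@L [dev=A exp=O feat=L main=O]
After op 8 (reset): HEAD=feat@A [dev=A exp=O feat=A main=O]
After op 9 (reset): HEAD=feat@L [dev=A exp=O feat=L main=O]
After op 10 (commit): HEAD=feat@F [dev=A exp=O feat=F main=O]
commit A: parents=[]
commit F: parents=['L']
commit I: parents=['A']
commit L: parents=['A']
commit O: parents=['I']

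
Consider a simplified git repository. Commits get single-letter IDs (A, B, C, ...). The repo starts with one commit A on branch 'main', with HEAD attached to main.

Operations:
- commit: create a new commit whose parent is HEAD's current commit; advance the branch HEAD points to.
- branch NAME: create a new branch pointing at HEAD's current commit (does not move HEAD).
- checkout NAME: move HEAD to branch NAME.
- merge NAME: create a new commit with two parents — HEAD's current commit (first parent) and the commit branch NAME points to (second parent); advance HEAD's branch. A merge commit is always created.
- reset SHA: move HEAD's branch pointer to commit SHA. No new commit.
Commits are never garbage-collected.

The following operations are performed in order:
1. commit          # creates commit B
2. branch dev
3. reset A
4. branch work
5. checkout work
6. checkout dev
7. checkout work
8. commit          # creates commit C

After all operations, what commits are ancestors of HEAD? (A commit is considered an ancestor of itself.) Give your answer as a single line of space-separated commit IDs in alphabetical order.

After op 1 (commit): HEAD=main@B [main=B]
After op 2 (branch): HEAD=main@B [dev=B main=B]
After op 3 (reset): HEAD=main@A [dev=B main=A]
After op 4 (branch): HEAD=main@A [dev=B main=A work=A]
After op 5 (checkout): HEAD=work@A [dev=B main=A work=A]
After op 6 (checkout): HEAD=dev@B [dev=B main=A work=A]
After op 7 (checkout): HEAD=work@A [dev=B main=A work=A]
After op 8 (commit): HEAD=work@C [dev=B main=A work=C]

Answer: A C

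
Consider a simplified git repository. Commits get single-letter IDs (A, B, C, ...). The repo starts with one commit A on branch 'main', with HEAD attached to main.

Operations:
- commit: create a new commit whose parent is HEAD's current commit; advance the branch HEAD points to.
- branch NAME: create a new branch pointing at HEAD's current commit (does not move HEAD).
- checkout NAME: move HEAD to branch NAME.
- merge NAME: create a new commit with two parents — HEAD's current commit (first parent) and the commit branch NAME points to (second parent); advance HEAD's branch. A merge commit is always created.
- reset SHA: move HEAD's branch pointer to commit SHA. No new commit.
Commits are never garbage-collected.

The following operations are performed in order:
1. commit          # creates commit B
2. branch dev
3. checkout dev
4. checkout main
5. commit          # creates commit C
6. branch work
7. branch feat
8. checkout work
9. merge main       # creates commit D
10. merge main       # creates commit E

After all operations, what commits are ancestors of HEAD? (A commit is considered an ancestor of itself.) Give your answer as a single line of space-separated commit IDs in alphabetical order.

After op 1 (commit): HEAD=main@B [main=B]
After op 2 (branch): HEAD=main@B [dev=B main=B]
After op 3 (checkout): HEAD=dev@B [dev=B main=B]
After op 4 (checkout): HEAD=main@B [dev=B main=B]
After op 5 (commit): HEAD=main@C [dev=B main=C]
After op 6 (branch): HEAD=main@C [dev=B main=C work=C]
After op 7 (branch): HEAD=main@C [dev=B feat=C main=C work=C]
After op 8 (checkout): HEAD=work@C [dev=B feat=C main=C work=C]
After op 9 (merge): HEAD=work@D [dev=B feat=C main=C work=D]
After op 10 (merge): HEAD=work@E [dev=B feat=C main=C work=E]

Answer: A B C D E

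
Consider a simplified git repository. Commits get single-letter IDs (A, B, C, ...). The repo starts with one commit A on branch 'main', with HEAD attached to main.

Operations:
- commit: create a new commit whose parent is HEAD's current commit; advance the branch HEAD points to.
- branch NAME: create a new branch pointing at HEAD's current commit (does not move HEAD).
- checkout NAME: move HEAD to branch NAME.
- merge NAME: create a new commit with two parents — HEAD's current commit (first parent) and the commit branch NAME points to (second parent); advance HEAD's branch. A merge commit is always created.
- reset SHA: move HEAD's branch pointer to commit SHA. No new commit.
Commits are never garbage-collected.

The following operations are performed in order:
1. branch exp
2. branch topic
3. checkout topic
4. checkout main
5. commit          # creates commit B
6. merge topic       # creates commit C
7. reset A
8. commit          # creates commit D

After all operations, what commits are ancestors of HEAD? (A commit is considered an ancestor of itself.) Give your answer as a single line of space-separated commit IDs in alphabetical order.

Answer: A D

Derivation:
After op 1 (branch): HEAD=main@A [exp=A main=A]
After op 2 (branch): HEAD=main@A [exp=A main=A topic=A]
After op 3 (checkout): HEAD=topic@A [exp=A main=A topic=A]
After op 4 (checkout): HEAD=main@A [exp=A main=A topic=A]
After op 5 (commit): HEAD=main@B [exp=A main=B topic=A]
After op 6 (merge): HEAD=main@C [exp=A main=C topic=A]
After op 7 (reset): HEAD=main@A [exp=A main=A topic=A]
After op 8 (commit): HEAD=main@D [exp=A main=D topic=A]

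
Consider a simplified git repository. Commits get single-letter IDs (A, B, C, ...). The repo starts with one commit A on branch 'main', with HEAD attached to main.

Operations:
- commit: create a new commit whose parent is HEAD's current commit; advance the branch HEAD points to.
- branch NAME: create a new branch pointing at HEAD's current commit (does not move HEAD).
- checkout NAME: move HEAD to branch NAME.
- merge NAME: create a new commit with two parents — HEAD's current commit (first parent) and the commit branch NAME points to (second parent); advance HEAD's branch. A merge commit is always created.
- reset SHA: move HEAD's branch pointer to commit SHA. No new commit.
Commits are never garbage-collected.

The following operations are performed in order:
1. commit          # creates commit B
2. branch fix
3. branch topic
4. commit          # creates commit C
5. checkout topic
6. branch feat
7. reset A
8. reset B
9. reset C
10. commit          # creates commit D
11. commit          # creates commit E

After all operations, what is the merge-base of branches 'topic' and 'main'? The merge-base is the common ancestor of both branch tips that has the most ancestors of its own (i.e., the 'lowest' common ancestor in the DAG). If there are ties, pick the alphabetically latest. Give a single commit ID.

Answer: C

Derivation:
After op 1 (commit): HEAD=main@B [main=B]
After op 2 (branch): HEAD=main@B [fix=B main=B]
After op 3 (branch): HEAD=main@B [fix=B main=B topic=B]
After op 4 (commit): HEAD=main@C [fix=B main=C topic=B]
After op 5 (checkout): HEAD=topic@B [fix=B main=C topic=B]
After op 6 (branch): HEAD=topic@B [feat=B fix=B main=C topic=B]
After op 7 (reset): HEAD=topic@A [feat=B fix=B main=C topic=A]
After op 8 (reset): HEAD=topic@B [feat=B fix=B main=C topic=B]
After op 9 (reset): HEAD=topic@C [feat=B fix=B main=C topic=C]
After op 10 (commit): HEAD=topic@D [feat=B fix=B main=C topic=D]
After op 11 (commit): HEAD=topic@E [feat=B fix=B main=C topic=E]
ancestors(topic=E): ['A', 'B', 'C', 'D', 'E']
ancestors(main=C): ['A', 'B', 'C']
common: ['A', 'B', 'C']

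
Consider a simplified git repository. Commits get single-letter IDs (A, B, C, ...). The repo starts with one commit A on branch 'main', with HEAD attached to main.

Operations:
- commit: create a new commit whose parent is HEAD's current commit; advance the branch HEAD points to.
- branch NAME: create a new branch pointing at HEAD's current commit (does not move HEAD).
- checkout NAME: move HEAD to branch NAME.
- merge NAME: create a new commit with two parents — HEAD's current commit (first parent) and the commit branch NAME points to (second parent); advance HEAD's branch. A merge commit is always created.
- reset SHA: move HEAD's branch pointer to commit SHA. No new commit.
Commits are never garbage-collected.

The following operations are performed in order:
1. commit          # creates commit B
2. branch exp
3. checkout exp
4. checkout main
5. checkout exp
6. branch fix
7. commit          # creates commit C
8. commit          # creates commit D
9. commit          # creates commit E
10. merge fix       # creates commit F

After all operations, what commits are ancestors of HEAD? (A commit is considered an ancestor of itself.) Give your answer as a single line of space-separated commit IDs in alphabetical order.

Answer: A B C D E F

Derivation:
After op 1 (commit): HEAD=main@B [main=B]
After op 2 (branch): HEAD=main@B [exp=B main=B]
After op 3 (checkout): HEAD=exp@B [exp=B main=B]
After op 4 (checkout): HEAD=main@B [exp=B main=B]
After op 5 (checkout): HEAD=exp@B [exp=B main=B]
After op 6 (branch): HEAD=exp@B [exp=B fix=B main=B]
After op 7 (commit): HEAD=exp@C [exp=C fix=B main=B]
After op 8 (commit): HEAD=exp@D [exp=D fix=B main=B]
After op 9 (commit): HEAD=exp@E [exp=E fix=B main=B]
After op 10 (merge): HEAD=exp@F [exp=F fix=B main=B]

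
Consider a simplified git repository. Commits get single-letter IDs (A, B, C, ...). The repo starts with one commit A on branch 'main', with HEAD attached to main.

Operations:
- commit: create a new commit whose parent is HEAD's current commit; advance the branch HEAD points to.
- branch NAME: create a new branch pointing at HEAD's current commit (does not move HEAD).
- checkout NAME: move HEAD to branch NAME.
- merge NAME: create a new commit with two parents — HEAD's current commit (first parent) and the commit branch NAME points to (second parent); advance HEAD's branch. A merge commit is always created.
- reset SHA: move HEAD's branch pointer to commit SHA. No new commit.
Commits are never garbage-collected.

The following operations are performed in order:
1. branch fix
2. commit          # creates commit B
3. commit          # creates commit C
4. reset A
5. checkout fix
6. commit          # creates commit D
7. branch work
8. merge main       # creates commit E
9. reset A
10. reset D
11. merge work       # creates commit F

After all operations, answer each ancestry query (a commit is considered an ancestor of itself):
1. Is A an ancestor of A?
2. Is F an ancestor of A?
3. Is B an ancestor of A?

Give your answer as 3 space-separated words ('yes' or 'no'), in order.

After op 1 (branch): HEAD=main@A [fix=A main=A]
After op 2 (commit): HEAD=main@B [fix=A main=B]
After op 3 (commit): HEAD=main@C [fix=A main=C]
After op 4 (reset): HEAD=main@A [fix=A main=A]
After op 5 (checkout): HEAD=fix@A [fix=A main=A]
After op 6 (commit): HEAD=fix@D [fix=D main=A]
After op 7 (branch): HEAD=fix@D [fix=D main=A work=D]
After op 8 (merge): HEAD=fix@E [fix=E main=A work=D]
After op 9 (reset): HEAD=fix@A [fix=A main=A work=D]
After op 10 (reset): HEAD=fix@D [fix=D main=A work=D]
After op 11 (merge): HEAD=fix@F [fix=F main=A work=D]
ancestors(A) = {A}; A in? yes
ancestors(A) = {A}; F in? no
ancestors(A) = {A}; B in? no

Answer: yes no no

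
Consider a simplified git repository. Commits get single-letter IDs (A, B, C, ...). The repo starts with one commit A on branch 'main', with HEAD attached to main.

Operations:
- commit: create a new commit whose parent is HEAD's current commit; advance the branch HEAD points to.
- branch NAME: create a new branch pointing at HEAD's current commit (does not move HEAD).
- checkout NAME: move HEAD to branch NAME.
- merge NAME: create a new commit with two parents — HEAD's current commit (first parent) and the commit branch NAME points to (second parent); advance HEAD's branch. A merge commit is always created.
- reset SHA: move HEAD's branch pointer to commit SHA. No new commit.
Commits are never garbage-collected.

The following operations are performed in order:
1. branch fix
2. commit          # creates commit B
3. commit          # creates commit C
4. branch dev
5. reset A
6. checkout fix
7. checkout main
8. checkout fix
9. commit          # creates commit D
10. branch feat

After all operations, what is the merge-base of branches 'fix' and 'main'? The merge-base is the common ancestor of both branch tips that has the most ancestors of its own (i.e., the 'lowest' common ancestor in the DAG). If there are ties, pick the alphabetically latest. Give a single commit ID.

After op 1 (branch): HEAD=main@A [fix=A main=A]
After op 2 (commit): HEAD=main@B [fix=A main=B]
After op 3 (commit): HEAD=main@C [fix=A main=C]
After op 4 (branch): HEAD=main@C [dev=C fix=A main=C]
After op 5 (reset): HEAD=main@A [dev=C fix=A main=A]
After op 6 (checkout): HEAD=fix@A [dev=C fix=A main=A]
After op 7 (checkout): HEAD=main@A [dev=C fix=A main=A]
After op 8 (checkout): HEAD=fix@A [dev=C fix=A main=A]
After op 9 (commit): HEAD=fix@D [dev=C fix=D main=A]
After op 10 (branch): HEAD=fix@D [dev=C feat=D fix=D main=A]
ancestors(fix=D): ['A', 'D']
ancestors(main=A): ['A']
common: ['A']

Answer: A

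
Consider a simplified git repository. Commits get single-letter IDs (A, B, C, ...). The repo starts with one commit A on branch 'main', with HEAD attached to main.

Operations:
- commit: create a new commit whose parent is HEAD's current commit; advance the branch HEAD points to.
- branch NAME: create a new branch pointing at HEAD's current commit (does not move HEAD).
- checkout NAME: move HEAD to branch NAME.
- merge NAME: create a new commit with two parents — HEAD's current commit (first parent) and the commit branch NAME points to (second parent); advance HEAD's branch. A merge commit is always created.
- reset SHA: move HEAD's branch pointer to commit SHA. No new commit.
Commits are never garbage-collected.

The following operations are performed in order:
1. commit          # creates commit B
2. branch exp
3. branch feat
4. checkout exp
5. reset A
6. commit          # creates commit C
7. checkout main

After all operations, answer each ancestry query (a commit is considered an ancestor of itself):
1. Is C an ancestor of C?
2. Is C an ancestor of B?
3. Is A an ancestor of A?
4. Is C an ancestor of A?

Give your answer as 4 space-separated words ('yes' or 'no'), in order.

After op 1 (commit): HEAD=main@B [main=B]
After op 2 (branch): HEAD=main@B [exp=B main=B]
After op 3 (branch): HEAD=main@B [exp=B feat=B main=B]
After op 4 (checkout): HEAD=exp@B [exp=B feat=B main=B]
After op 5 (reset): HEAD=exp@A [exp=A feat=B main=B]
After op 6 (commit): HEAD=exp@C [exp=C feat=B main=B]
After op 7 (checkout): HEAD=main@B [exp=C feat=B main=B]
ancestors(C) = {A,C}; C in? yes
ancestors(B) = {A,B}; C in? no
ancestors(A) = {A}; A in? yes
ancestors(A) = {A}; C in? no

Answer: yes no yes no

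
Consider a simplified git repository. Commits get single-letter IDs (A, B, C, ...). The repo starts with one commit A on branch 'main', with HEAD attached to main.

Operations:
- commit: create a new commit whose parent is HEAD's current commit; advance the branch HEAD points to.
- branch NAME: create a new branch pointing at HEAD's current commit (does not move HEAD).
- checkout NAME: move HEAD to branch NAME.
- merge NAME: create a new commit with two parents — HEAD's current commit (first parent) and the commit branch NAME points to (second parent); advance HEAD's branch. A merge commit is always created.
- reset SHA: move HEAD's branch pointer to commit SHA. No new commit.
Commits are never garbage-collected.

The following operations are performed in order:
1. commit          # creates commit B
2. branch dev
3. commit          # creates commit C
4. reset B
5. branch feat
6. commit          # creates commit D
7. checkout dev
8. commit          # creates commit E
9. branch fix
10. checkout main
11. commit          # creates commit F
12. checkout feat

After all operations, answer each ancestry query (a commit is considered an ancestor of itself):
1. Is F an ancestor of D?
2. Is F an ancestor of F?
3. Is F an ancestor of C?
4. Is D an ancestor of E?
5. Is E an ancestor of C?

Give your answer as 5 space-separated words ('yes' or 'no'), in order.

Answer: no yes no no no

Derivation:
After op 1 (commit): HEAD=main@B [main=B]
After op 2 (branch): HEAD=main@B [dev=B main=B]
After op 3 (commit): HEAD=main@C [dev=B main=C]
After op 4 (reset): HEAD=main@B [dev=B main=B]
After op 5 (branch): HEAD=main@B [dev=B feat=B main=B]
After op 6 (commit): HEAD=main@D [dev=B feat=B main=D]
After op 7 (checkout): HEAD=dev@B [dev=B feat=B main=D]
After op 8 (commit): HEAD=dev@E [dev=E feat=B main=D]
After op 9 (branch): HEAD=dev@E [dev=E feat=B fix=E main=D]
After op 10 (checkout): HEAD=main@D [dev=E feat=B fix=E main=D]
After op 11 (commit): HEAD=main@F [dev=E feat=B fix=E main=F]
After op 12 (checkout): HEAD=feat@B [dev=E feat=B fix=E main=F]
ancestors(D) = {A,B,D}; F in? no
ancestors(F) = {A,B,D,F}; F in? yes
ancestors(C) = {A,B,C}; F in? no
ancestors(E) = {A,B,E}; D in? no
ancestors(C) = {A,B,C}; E in? no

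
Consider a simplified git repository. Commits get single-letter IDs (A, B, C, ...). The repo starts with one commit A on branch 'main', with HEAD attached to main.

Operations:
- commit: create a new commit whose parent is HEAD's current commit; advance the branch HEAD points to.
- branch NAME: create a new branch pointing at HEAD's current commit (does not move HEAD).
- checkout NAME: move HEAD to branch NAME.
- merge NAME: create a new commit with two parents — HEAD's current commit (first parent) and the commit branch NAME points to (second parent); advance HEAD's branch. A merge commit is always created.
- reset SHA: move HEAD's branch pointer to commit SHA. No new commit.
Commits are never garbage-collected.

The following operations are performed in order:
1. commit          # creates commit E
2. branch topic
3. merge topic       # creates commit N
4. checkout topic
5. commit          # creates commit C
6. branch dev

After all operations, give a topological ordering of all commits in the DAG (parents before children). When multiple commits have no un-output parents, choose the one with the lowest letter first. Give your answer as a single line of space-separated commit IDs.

Answer: A E C N

Derivation:
After op 1 (commit): HEAD=main@E [main=E]
After op 2 (branch): HEAD=main@E [main=E topic=E]
After op 3 (merge): HEAD=main@N [main=N topic=E]
After op 4 (checkout): HEAD=topic@E [main=N topic=E]
After op 5 (commit): HEAD=topic@C [main=N topic=C]
After op 6 (branch): HEAD=topic@C [dev=C main=N topic=C]
commit A: parents=[]
commit C: parents=['E']
commit E: parents=['A']
commit N: parents=['E', 'E']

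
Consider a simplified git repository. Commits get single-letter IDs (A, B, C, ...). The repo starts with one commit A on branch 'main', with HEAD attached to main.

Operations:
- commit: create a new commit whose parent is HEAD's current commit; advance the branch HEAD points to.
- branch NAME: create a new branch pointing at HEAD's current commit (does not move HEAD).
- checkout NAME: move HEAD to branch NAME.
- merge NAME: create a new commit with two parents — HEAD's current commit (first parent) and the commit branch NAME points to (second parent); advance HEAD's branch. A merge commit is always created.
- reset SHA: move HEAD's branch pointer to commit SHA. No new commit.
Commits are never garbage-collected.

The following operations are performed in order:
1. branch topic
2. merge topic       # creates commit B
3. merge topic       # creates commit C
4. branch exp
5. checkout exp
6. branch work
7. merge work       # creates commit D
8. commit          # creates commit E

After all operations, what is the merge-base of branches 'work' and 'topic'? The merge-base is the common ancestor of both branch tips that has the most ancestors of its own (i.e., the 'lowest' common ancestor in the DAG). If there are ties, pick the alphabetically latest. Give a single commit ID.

Answer: A

Derivation:
After op 1 (branch): HEAD=main@A [main=A topic=A]
After op 2 (merge): HEAD=main@B [main=B topic=A]
After op 3 (merge): HEAD=main@C [main=C topic=A]
After op 4 (branch): HEAD=main@C [exp=C main=C topic=A]
After op 5 (checkout): HEAD=exp@C [exp=C main=C topic=A]
After op 6 (branch): HEAD=exp@C [exp=C main=C topic=A work=C]
After op 7 (merge): HEAD=exp@D [exp=D main=C topic=A work=C]
After op 8 (commit): HEAD=exp@E [exp=E main=C topic=A work=C]
ancestors(work=C): ['A', 'B', 'C']
ancestors(topic=A): ['A']
common: ['A']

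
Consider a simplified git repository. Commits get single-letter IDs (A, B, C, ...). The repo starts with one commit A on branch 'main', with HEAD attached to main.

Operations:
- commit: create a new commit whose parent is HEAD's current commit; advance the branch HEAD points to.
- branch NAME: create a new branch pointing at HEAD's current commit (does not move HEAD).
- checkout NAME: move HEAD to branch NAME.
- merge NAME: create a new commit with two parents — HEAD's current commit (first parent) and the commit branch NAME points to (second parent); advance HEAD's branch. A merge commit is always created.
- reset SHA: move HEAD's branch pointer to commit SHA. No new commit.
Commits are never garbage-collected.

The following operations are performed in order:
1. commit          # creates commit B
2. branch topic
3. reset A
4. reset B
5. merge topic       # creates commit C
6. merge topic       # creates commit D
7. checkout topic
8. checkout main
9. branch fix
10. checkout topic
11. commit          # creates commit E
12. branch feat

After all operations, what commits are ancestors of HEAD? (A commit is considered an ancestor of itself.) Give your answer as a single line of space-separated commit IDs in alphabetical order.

Answer: A B E

Derivation:
After op 1 (commit): HEAD=main@B [main=B]
After op 2 (branch): HEAD=main@B [main=B topic=B]
After op 3 (reset): HEAD=main@A [main=A topic=B]
After op 4 (reset): HEAD=main@B [main=B topic=B]
After op 5 (merge): HEAD=main@C [main=C topic=B]
After op 6 (merge): HEAD=main@D [main=D topic=B]
After op 7 (checkout): HEAD=topic@B [main=D topic=B]
After op 8 (checkout): HEAD=main@D [main=D topic=B]
After op 9 (branch): HEAD=main@D [fix=D main=D topic=B]
After op 10 (checkout): HEAD=topic@B [fix=D main=D topic=B]
After op 11 (commit): HEAD=topic@E [fix=D main=D topic=E]
After op 12 (branch): HEAD=topic@E [feat=E fix=D main=D topic=E]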